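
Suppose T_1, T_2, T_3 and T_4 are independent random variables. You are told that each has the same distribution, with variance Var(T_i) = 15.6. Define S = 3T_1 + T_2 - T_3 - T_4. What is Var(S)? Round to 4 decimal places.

187.2000

By independence, Var(S) = (3)²Var(T_1) + (1)²Var(T_2) + (-1)²Var(T_3) + (-1)²Var(T_4)
= (3)²·15.6 + (1)²·15.6 + (-1)²·15.6 + (-1)²·15.6 = 187.2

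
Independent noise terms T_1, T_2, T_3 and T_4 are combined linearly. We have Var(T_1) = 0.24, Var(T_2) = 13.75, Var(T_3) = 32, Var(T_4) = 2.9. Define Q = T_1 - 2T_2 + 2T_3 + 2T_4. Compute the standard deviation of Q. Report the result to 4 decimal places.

By independence, Var(Q) = (1)²Var(T_1) + (-2)²Var(T_2) + (2)²Var(T_3) + (2)²Var(T_4)
= (1)²·0.24 + (-2)²·13.75 + (2)²·32 + (2)²·2.9 = 194.84
σ(Q) = √194.84 ≈ 13.9585

13.9585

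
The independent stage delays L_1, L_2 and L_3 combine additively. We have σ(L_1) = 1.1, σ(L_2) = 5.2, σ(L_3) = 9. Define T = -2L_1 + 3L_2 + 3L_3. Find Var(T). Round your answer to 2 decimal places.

Var(L_1) = 1.21, Var(L_2) = 27.04, Var(L_3) = 81
By independence, Var(T) = (-2)²Var(L_1) + (3)²Var(L_2) + (3)²Var(L_3)
= (-2)²·1.21 + (3)²·27.04 + (3)²·81 = 977.2

977.20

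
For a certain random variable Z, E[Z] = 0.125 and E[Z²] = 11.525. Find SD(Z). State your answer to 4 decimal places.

3.3925

Var(Z) = 11.525 − (0.125)² = 11.509375
SD(Z) = √11.509375 ≈ 3.3925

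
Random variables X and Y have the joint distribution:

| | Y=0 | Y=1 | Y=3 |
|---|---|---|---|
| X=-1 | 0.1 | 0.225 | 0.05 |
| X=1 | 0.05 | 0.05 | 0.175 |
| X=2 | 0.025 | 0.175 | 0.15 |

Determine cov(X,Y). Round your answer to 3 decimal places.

0.505

E[X] = 0.6,  E[Y] = 1.575
E[XY] = 1.45
cov(X,Y) = E[XY] − E[X]E[Y] = 1.45 − (0.6)(1.575) = 0.505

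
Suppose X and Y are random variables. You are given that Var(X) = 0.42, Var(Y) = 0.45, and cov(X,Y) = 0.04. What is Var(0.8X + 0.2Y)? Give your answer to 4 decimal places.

Var(0.8X + 0.2Y) = (0.8)²·Var(X) + (0.2)²·Var(Y) + 2·(0.8)·(0.2)·cov(X,Y)
= 0.64·0.42 + 0.04·0.45 + 0.32·0.04 = 0.2996

0.2996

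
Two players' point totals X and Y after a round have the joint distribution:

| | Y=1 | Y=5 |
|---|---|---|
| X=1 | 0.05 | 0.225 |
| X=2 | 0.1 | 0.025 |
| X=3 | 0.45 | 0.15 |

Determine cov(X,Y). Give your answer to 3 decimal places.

E[X] = 2.325,  E[Y] = 2.6
E[XY] = 5.225
cov(X,Y) = E[XY] − E[X]E[Y] = 5.225 − (2.325)(2.6) = -0.82

-0.820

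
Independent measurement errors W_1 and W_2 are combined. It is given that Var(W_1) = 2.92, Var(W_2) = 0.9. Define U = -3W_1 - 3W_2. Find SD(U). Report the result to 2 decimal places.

5.86

By independence, Var(U) = (-3)²Var(W_1) + (-3)²Var(W_2)
= (-3)²·2.92 + (-3)²·0.9 = 34.38
SD(U) = √34.38 ≈ 5.86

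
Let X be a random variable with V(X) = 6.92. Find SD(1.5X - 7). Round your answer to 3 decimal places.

V(1.5X - 7) = (1.5)²·6.92 = 15.57
SD(1.5X - 7) = √15.57 ≈ 3.946

3.946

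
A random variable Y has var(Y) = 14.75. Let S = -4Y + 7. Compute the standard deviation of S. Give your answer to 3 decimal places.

15.362

var(-4Y + 7) = (-4)²·14.75 = 236
sd(S) = √236 ≈ 15.362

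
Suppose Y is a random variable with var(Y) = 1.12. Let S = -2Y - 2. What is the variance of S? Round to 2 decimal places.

4.48

var(-2Y - 2) = (-2)²·var(Y) = 4·1.12 = 4.48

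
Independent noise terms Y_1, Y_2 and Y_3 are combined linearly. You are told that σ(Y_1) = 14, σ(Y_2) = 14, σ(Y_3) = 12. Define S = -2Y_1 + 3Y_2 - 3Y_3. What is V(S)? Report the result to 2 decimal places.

3844.00

V(Y_1) = 196, V(Y_2) = 196, V(Y_3) = 144
By independence, V(S) = (-2)²V(Y_1) + (3)²V(Y_2) + (-3)²V(Y_3)
= (-2)²·196 + (3)²·196 + (-3)²·144 = 3844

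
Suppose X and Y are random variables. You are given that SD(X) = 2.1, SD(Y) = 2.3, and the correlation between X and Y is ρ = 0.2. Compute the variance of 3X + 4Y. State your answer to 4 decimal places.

147.5140

var(X) = (2.1)² = 4.41;  var(Y) = (2.3)² = 5.29
Cov(X,Y) = ρ·SD(X)·SD(Y) = 0.2·2.1·2.3 = 0.966
var(3X + 4Y) = (3)²·var(X) + (4)²·var(Y) + 2·(3)·(4)·Cov(X,Y)
= 9·4.41 + 16·5.29 + 24·0.966 = 147.514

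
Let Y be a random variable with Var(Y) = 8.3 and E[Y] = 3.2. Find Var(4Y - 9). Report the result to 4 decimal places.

132.8000

Var(4Y - 9) = (4)²·Var(Y) = 16·8.3 = 132.8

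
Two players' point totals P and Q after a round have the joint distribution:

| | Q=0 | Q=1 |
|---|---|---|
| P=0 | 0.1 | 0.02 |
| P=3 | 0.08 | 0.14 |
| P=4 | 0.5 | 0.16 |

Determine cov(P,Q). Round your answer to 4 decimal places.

0.0040

E[P] = 3.3,  E[Q] = 0.32
E[PQ] = 1.06
cov(P,Q) = E[PQ] − E[P]E[Q] = 1.06 − (3.3)(0.32) = 0.004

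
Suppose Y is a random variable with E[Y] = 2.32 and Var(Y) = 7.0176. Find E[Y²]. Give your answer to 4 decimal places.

E[Y²] = Var(Y) + (E[Y])² = 7.0176 + (2.32)² = 12.4

12.4000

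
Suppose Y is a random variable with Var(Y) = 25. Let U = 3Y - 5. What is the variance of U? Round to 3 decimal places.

225.000

Var(3Y - 5) = (3)²·Var(Y) = 9·25 = 225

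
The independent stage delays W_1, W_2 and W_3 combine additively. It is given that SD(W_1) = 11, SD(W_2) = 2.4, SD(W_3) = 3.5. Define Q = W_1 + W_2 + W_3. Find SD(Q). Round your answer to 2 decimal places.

Var(W_1) = 121, Var(W_2) = 5.76, Var(W_3) = 12.25
By independence, Var(Q) = (1)²Var(W_1) + (1)²Var(W_2) + (1)²Var(W_3)
= (1)²·121 + (1)²·5.76 + (1)²·12.25 = 139.01
SD(Q) = √139.01 ≈ 11.79

11.79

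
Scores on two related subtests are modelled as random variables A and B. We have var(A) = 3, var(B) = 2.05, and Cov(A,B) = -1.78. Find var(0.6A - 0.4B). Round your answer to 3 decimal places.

2.262

var(0.6A - 0.4B) = (0.6)²·var(A) + (-0.4)²·var(B) + 2·(0.6)·(-0.4)·Cov(A,B)
= 0.36·3 + 0.16·2.05 + -0.48·-1.78 = 2.2624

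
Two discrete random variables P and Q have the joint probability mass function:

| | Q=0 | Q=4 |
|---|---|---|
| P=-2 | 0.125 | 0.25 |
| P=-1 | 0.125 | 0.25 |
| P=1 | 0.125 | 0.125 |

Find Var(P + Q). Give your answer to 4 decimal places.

E[P] = -0.875,  E[Q] = 2.5,  E[PQ] = -2.5
Var(P) = 2.125 − (-0.875)² = 1.359375;  Var(Q) = 10 − (2.5)² = 3.75
Cov(P,Q) = -2.5 − (-0.875)(2.5) = -0.3125
Var(P + Q) = (1)²·1.359375 + (1)²·3.75 + 2·(1)·(1)·-0.3125 = 4.484375

4.4844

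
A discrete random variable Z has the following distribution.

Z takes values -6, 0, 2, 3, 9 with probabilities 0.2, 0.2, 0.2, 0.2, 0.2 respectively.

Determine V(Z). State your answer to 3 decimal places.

23.440

E[Z] = (-6)(0.2) + (0)(0.2) + (2)(0.2) + (3)(0.2) + (9)(0.2) = 1.6
E[Z²] = (-6)²(0.2) + (0)²(0.2) + (2)²(0.2) + (3)²(0.2) + (9)²(0.2) = 26
V(Z) = E[Z²] − (E[Z])² = 26 − (1.6)² = 23.44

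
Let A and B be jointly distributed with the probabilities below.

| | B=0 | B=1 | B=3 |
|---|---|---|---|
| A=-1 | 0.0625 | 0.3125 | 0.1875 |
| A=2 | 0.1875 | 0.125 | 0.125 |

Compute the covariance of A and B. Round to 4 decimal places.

-0.3047

E[A] = 0.3125,  E[B] = 1.375
E[AB] = 0.125
Cov(A,B) = E[AB] − E[A]E[B] = 0.125 − (0.3125)(1.375) = -0.3046875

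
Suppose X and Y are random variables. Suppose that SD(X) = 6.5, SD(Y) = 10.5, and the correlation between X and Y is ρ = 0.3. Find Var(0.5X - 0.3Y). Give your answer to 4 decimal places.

Var(X) = (6.5)² = 42.25;  Var(Y) = (10.5)² = 110.25
cov(X,Y) = ρ·SD(X)·SD(Y) = 0.3·6.5·10.5 = 20.475
Var(0.5X - 0.3Y) = (0.5)²·Var(X) + (-0.3)²·Var(Y) + 2·(0.5)·(-0.3)·cov(X,Y)
= 0.25·42.25 + 0.09·110.25 + -0.3·20.475 = 14.3425

14.3425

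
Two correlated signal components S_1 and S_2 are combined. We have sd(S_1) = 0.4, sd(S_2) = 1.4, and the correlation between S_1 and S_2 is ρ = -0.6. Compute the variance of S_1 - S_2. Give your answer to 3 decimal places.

Var(S_1) = (0.4)² = 0.16;  Var(S_2) = (1.4)² = 1.96
cov(S_1,S_2) = ρ·sd(S_1)·sd(S_2) = -0.6·0.4·1.4 = -0.336
Var(S_1 - S_2) = (1)²·Var(S_1) + (-1)²·Var(S_2) + 2·(1)·(-1)·cov(S_1,S_2)
= 1·0.16 + 1·1.96 + -2·-0.336 = 2.792

2.792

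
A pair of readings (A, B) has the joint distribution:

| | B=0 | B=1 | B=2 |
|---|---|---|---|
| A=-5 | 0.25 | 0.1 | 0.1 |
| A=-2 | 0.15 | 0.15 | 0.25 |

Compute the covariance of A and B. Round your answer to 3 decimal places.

E[A] = -3.35,  E[B] = 0.95
E[AB] = -2.8
Cov(A,B) = E[AB] − E[A]E[B] = -2.8 − (-3.35)(0.95) = 0.3825

0.383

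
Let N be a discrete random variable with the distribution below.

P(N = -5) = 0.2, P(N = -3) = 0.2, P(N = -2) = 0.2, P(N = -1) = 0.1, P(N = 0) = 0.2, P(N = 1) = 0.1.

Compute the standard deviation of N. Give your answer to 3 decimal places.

E[N] = (-5)(0.2) + (-3)(0.2) + (-2)(0.2) + (-1)(0.1) + (0)(0.2) + (1)(0.1) = -2
E[N²] = (-5)²(0.2) + (-3)²(0.2) + (-2)²(0.2) + (-1)²(0.1) + (0)²(0.2) + (1)²(0.1) = 7.8
V(N) = E[N²] − (E[N])² = 7.8 − (-2)² = 3.8
sd(N) = √3.8 ≈ 1.949

1.949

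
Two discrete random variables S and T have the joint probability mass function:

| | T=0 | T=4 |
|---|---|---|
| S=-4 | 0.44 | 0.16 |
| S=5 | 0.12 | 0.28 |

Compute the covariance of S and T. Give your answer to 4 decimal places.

3.7440

E[S] = -0.4,  E[T] = 1.76
E[ST] = 3.04
Cov(S,T) = E[ST] − E[S]E[T] = 3.04 − (-0.4)(1.76) = 3.744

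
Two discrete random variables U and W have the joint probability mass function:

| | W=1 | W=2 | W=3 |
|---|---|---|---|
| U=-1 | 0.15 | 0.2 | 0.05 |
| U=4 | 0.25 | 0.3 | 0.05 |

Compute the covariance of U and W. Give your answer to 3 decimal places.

-0.100

E[U] = 2,  E[W] = 1.7
E[UW] = 3.3
Cov(U,W) = E[UW] − E[U]E[W] = 3.3 − (2)(1.7) = -0.1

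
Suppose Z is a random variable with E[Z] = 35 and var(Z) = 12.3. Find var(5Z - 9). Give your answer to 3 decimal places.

var(5Z - 9) = (5)²·var(Z) = 25·12.3 = 307.5

307.500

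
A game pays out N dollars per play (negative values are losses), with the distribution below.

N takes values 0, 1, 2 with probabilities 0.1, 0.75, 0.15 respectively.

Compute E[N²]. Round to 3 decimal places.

1.350

E[N²] = (0)²(0.1) + (1)²(0.75) + (2)²(0.15) = 1.35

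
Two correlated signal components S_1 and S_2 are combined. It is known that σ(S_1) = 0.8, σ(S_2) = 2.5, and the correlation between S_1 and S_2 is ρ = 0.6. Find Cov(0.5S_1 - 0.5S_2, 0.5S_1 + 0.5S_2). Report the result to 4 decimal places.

-1.4025

V(S_1) = (0.8)² = 0.64;  V(S_2) = (2.5)² = 6.25
Cov(S_1,S_2) = ρ·σ(S_1)·σ(S_2) = 0.6·0.8·2.5 = 1.2
Cov(0.5S_1 - 0.5S_2, 0.5S_1 + 0.5S_2) = (0.5)(0.5)V(S_1) + (-0.5)(0.5)V(S_2) + [(0.5)(0.5) + (-0.5)(0.5)]Cov(S_1,S_2)
= 0.25·0.64 + -0.25·6.25 + 0·1.2 = -1.4025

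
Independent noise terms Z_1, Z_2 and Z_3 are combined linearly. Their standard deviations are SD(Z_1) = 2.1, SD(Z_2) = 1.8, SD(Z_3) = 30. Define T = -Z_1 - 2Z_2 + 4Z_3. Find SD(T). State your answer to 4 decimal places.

Var(Z_1) = 4.41, Var(Z_2) = 3.24, Var(Z_3) = 900
By independence, Var(T) = (-1)²Var(Z_1) + (-2)²Var(Z_2) + (4)²Var(Z_3)
= (-1)²·4.41 + (-2)²·3.24 + (4)²·900 = 14417.37
SD(T) = √14417.37 ≈ 120.0724

120.0724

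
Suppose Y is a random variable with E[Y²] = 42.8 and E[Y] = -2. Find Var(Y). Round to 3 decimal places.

38.800

Var(Y) = 42.8 − (-2)² = 38.8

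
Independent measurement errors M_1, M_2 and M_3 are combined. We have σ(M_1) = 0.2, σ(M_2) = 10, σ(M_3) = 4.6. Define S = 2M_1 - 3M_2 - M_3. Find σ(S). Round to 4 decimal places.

var(M_1) = 0.04, var(M_2) = 100, var(M_3) = 21.16
By independence, var(S) = (2)²var(M_1) + (-3)²var(M_2) + (-1)²var(M_3)
= (2)²·0.04 + (-3)²·100 + (-1)²·21.16 = 921.32
σ(S) = √921.32 ≈ 30.3533

30.3533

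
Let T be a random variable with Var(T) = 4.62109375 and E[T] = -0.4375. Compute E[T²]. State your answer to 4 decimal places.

4.8125

E[T²] = Var(T) + (E[T])² = 4.62109375 + (-0.4375)² = 4.8125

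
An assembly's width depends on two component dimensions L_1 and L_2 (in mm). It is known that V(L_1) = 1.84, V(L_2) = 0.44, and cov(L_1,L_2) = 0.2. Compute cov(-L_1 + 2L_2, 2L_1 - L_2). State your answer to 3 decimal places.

-3.560

cov(-L_1 + 2L_2, 2L_1 - L_2) = (-1)(2)V(L_1) + (2)(-1)V(L_2) + [(-1)(-1) + (2)(2)]cov(L_1,L_2)
= -2·1.84 + -2·0.44 + 5·0.2 = -3.56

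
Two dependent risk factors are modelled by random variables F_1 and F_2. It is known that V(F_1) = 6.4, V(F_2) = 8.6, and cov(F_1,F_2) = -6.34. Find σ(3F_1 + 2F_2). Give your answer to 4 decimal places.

3.9900

V(3F_1 + 2F_2) = (3)²·V(F_1) + (2)²·V(F_2) + 2·(3)·(2)·cov(F_1,F_2)
= 9·6.4 + 4·8.6 + 12·-6.34 = 15.92
σ(3F_1 + 2F_2) = √15.92 ≈ 3.9900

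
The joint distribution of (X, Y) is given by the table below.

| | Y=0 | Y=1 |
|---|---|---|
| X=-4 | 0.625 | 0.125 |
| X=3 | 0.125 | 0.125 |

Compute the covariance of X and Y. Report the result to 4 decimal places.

E[X] = -2.25,  E[Y] = 0.25
E[XY] = -0.125
Cov(X,Y) = E[XY] − E[X]E[Y] = -0.125 − (-2.25)(0.25) = 0.4375

0.4375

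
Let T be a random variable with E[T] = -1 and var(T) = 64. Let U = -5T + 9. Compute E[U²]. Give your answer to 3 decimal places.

1796.000

E[-5T + 9] = -5·-1 + 9 = 14
var(-5T + 9) = (-5)²·64 = 1600
E[U²] = var(U) + (E[U])² = 1600 + (14)² = 1796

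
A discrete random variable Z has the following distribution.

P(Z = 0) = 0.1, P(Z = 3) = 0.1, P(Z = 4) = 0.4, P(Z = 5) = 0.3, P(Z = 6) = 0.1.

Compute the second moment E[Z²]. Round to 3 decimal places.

18.400

E[Z²] = (0)²(0.1) + (3)²(0.1) + (4)²(0.4) + (5)²(0.3) + (6)²(0.1) = 18.4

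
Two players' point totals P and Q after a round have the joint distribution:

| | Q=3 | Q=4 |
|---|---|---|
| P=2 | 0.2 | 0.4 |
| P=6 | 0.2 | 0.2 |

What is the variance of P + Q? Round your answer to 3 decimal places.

3.760

E[P] = 3.6,  E[Q] = 3.6,  E[PQ] = 12.8
var(P) = 16.8 − (3.6)² = 3.84;  var(Q) = 13.2 − (3.6)² = 0.24
Cov(P,Q) = 12.8 − (3.6)(3.6) = -0.16
var(P + Q) = (1)²·3.84 + (1)²·0.24 + 2·(1)·(1)·-0.16 = 3.76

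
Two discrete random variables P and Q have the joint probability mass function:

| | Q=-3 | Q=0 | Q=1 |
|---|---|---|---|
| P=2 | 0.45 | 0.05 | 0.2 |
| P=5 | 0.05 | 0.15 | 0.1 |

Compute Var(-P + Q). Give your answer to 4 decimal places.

E[P] = 2.9,  E[Q] = -1.2,  E[PQ] = -2.55
Var(P) = 10.3 − (2.9)² = 1.89;  Var(Q) = 4.8 − (-1.2)² = 3.36
Cov(P,Q) = -2.55 − (2.9)(-1.2) = 0.93
Var(-P + Q) = (-1)²·1.89 + (1)²·3.36 + 2·(-1)·(1)·0.93 = 3.39

3.3900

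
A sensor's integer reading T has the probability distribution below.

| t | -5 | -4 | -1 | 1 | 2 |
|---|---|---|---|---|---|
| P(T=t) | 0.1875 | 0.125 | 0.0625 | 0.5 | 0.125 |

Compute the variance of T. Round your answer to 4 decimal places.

7.1875

E[T] = (-5)(0.1875) + (-4)(0.125) + (-1)(0.0625) + (1)(0.5) + (2)(0.125) = -0.75
E[T²] = (-5)²(0.1875) + (-4)²(0.125) + (-1)²(0.0625) + (1)²(0.5) + (2)²(0.125) = 7.75
var(T) = E[T²] − (E[T])² = 7.75 − (-0.75)² = 7.1875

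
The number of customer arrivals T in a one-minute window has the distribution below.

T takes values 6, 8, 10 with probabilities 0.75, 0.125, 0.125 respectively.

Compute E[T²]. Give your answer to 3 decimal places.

E[T²] = (6)²(0.75) + (8)²(0.125) + (10)²(0.125) = 47.5

47.500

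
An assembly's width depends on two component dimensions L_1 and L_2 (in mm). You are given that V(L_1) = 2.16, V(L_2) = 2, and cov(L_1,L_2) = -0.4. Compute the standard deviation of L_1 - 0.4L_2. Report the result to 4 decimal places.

V(L_1 - 0.4L_2) = (1)²·V(L_1) + (-0.4)²·V(L_2) + 2·(1)·(-0.4)·cov(L_1,L_2)
= 1·2.16 + 0.16·2 + -0.8·-0.4 = 2.8
SD(L_1 - 0.4L_2) = √2.8 ≈ 1.6733

1.6733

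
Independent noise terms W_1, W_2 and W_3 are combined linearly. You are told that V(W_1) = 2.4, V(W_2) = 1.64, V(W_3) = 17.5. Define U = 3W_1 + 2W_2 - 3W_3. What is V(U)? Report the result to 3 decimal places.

185.660

By independence, V(U) = (3)²V(W_1) + (2)²V(W_2) + (-3)²V(W_3)
= (3)²·2.4 + (2)²·1.64 + (-3)²·17.5 = 185.66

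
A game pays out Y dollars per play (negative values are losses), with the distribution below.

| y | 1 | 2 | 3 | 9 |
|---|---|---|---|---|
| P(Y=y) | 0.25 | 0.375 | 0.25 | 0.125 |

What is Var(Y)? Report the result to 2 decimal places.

E[Y] = (1)(0.25) + (2)(0.375) + (3)(0.25) + (9)(0.125) = 2.875
E[Y²] = (1)²(0.25) + (2)²(0.375) + (3)²(0.25) + (9)²(0.125) = 14.125
Var(Y) = E[Y²] − (E[Y])² = 14.125 − (2.875)² = 5.859375

5.86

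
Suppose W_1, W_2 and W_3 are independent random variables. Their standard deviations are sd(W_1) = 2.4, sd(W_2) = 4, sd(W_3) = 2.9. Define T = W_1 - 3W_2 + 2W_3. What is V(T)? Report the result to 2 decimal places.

183.40

V(W_1) = 5.76, V(W_2) = 16, V(W_3) = 8.41
By independence, V(T) = (1)²V(W_1) + (-3)²V(W_2) + (2)²V(W_3)
= (1)²·5.76 + (-3)²·16 + (2)²·8.41 = 183.4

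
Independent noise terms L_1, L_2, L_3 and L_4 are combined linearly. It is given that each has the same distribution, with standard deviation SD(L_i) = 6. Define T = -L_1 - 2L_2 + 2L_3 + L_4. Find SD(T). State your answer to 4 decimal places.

18.9737

Var(L_i) = (6)² = 36
By independence, Var(T) = (-1)²Var(L_1) + (-2)²Var(L_2) + (2)²Var(L_3) + (1)²Var(L_4)
= (-1)²·36 + (-2)²·36 + (2)²·36 + (1)²·36 = 360
SD(T) = √360 ≈ 18.9737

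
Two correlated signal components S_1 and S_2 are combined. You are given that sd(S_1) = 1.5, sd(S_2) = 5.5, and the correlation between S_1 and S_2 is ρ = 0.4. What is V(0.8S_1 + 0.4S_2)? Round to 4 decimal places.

V(S_1) = (1.5)² = 2.25;  V(S_2) = (5.5)² = 30.25
cov(S_1,S_2) = ρ·sd(S_1)·sd(S_2) = 0.4·1.5·5.5 = 3.3
V(0.8S_1 + 0.4S_2) = (0.8)²·V(S_1) + (0.4)²·V(S_2) + 2·(0.8)·(0.4)·cov(S_1,S_2)
= 0.64·2.25 + 0.16·30.25 + 0.64·3.3 = 8.392

8.3920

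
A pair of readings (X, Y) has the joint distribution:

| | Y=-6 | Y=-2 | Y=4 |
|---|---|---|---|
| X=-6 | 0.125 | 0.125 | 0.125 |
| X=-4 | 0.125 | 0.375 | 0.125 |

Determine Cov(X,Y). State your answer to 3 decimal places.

-0.125

E[X] = -4.75,  E[Y] = -1.5
E[XY] = 7
Cov(X,Y) = E[XY] − E[X]E[Y] = 7 − (-4.75)(-1.5) = -0.125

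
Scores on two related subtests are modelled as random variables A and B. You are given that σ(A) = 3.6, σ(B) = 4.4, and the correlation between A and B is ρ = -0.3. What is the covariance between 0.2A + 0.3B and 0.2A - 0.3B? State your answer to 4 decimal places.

-1.2240

V(A) = (3.6)² = 12.96;  V(B) = (4.4)² = 19.36
Cov(A,B) = ρ·σ(A)·σ(B) = -0.3·3.6·4.4 = -4.752
Cov(0.2A + 0.3B, 0.2A - 0.3B) = (0.2)(0.2)V(A) + (0.3)(-0.3)V(B) + [(0.2)(-0.3) + (0.3)(0.2)]Cov(A,B)
= 0.04·12.96 + -0.09·19.36 + 0·-4.752 = -1.224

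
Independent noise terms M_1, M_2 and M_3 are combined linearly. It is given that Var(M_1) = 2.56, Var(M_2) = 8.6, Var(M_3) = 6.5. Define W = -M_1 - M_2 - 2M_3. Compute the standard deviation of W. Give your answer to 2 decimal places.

6.10

By independence, Var(W) = (-1)²Var(M_1) + (-1)²Var(M_2) + (-2)²Var(M_3)
= (-1)²·2.56 + (-1)²·8.6 + (-2)²·6.5 = 37.16
SD(W) = √37.16 ≈ 6.10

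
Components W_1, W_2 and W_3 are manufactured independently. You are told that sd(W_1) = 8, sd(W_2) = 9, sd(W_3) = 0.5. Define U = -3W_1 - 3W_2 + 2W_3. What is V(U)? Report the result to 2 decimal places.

1306.00

V(W_1) = 64, V(W_2) = 81, V(W_3) = 0.25
By independence, V(U) = (-3)²V(W_1) + (-3)²V(W_2) + (2)²V(W_3)
= (-3)²·64 + (-3)²·81 + (2)²·0.25 = 1306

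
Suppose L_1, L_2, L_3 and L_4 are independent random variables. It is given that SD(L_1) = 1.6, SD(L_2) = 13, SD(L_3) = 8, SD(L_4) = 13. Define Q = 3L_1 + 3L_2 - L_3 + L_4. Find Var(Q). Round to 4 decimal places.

Var(L_1) = 2.56, Var(L_2) = 169, Var(L_3) = 64, Var(L_4) = 169
By independence, Var(Q) = (3)²Var(L_1) + (3)²Var(L_2) + (-1)²Var(L_3) + (1)²Var(L_4)
= (3)²·2.56 + (3)²·169 + (-1)²·64 + (1)²·169 = 1777.04

1777.0400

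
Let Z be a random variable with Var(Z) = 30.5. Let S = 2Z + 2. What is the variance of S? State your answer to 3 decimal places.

122.000

Var(2Z + 2) = (2)²·Var(Z) = 4·30.5 = 122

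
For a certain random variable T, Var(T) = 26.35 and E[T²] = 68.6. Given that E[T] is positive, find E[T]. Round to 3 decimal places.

6.500

(E[T])² = E[T²] − Var(T) = 68.6 − 26.35 = 42.25
E[T] = √42.25 = 6.5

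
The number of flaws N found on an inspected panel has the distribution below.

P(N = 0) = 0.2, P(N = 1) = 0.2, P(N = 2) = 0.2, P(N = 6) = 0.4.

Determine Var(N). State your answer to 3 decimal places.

E[N] = (0)(0.2) + (1)(0.2) + (2)(0.2) + (6)(0.4) = 3
E[N²] = (0)²(0.2) + (1)²(0.2) + (2)²(0.2) + (6)²(0.4) = 15.4
Var(N) = E[N²] − (E[N])² = 15.4 − (3)² = 6.4

6.400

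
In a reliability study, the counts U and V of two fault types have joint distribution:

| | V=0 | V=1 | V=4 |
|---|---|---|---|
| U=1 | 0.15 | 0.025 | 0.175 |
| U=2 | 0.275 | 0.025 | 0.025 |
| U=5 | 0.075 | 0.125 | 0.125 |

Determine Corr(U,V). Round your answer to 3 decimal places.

E[U] = 2.625,  E[V] = 1.475
E[UV] = 4.1
Cov(U,V) = E[UV] − E[U]E[V] = 4.1 − (2.625)(1.475) = 0.228125
Var(U) = 2.884375,  Var(V) = 3.199375
ρ = 0.228125 / √(2.884375·3.199375) ≈ 0.075

0.075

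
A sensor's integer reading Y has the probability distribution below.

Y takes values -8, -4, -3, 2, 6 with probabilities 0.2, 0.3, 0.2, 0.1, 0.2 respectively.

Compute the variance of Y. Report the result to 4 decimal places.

23.0000

E[Y] = (-8)(0.2) + (-4)(0.3) + (-3)(0.2) + (2)(0.1) + (6)(0.2) = -2
E[Y²] = (-8)²(0.2) + (-4)²(0.3) + (-3)²(0.2) + (2)²(0.1) + (6)²(0.2) = 27
V(Y) = E[Y²] − (E[Y])² = 27 − (-2)² = 23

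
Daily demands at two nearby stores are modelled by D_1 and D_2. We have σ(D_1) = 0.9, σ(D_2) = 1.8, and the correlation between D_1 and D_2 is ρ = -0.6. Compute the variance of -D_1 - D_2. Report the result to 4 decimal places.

var(D_1) = (0.9)² = 0.81;  var(D_2) = (1.8)² = 3.24
Cov(D_1,D_2) = ρ·σ(D_1)·σ(D_2) = -0.6·0.9·1.8 = -0.972
var(-D_1 - D_2) = (-1)²·var(D_1) + (-1)²·var(D_2) + 2·(-1)·(-1)·Cov(D_1,D_2)
= 1·0.81 + 1·3.24 + 2·-0.972 = 2.106

2.1060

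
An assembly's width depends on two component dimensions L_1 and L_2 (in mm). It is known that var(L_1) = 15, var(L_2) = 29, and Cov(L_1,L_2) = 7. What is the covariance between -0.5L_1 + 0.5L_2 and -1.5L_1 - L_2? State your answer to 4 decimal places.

-5.0000

Cov(-0.5L_1 + 0.5L_2, -1.5L_1 - L_2) = (-0.5)(-1.5)var(L_1) + (0.5)(-1)var(L_2) + [(-0.5)(-1) + (0.5)(-1.5)]Cov(L_1,L_2)
= 0.75·15 + -0.5·29 + -0.25·7 = -5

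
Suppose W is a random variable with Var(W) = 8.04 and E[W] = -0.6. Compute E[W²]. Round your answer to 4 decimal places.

E[W²] = Var(W) + (E[W])² = 8.04 + (-0.6)² = 8.4

8.4000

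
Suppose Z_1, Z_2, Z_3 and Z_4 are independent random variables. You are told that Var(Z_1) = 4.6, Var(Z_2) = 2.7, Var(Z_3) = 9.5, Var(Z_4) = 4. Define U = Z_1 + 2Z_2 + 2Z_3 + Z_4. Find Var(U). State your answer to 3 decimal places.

57.400

By independence, Var(U) = (1)²Var(Z_1) + (2)²Var(Z_2) + (2)²Var(Z_3) + (1)²Var(Z_4)
= (1)²·4.6 + (2)²·2.7 + (2)²·9.5 + (1)²·4 = 57.4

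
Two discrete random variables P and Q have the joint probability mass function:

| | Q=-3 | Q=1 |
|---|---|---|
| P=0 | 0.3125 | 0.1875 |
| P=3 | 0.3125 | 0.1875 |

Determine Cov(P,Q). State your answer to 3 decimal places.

0.000

E[P] = 1.5,  E[Q] = -1.5
E[PQ] = -2.25
Cov(P,Q) = E[PQ] − E[P]E[Q] = -2.25 − (1.5)(-1.5) = 0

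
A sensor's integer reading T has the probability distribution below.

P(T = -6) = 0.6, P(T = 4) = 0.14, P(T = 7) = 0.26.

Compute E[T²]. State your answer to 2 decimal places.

36.58

E[T²] = (-6)²(0.6) + (4)²(0.14) + (7)²(0.26) = 36.58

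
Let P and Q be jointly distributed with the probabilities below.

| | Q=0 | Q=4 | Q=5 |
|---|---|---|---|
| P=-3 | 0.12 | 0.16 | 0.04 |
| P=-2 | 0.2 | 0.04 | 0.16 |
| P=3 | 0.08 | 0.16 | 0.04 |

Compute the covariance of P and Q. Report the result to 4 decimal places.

0.5088

E[P] = -0.92,  E[Q] = 2.64
E[PQ] = -1.92
Cov(P,Q) = E[PQ] − E[P]E[Q] = -1.92 − (-0.92)(2.64) = 0.5088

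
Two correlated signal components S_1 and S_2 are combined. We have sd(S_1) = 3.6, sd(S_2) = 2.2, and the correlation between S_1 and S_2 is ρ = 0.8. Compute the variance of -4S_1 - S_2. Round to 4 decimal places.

262.8880

Var(S_1) = (3.6)² = 12.96;  Var(S_2) = (2.2)² = 4.84
Cov(S_1,S_2) = ρ·sd(S_1)·sd(S_2) = 0.8·3.6·2.2 = 6.336
Var(-4S_1 - S_2) = (-4)²·Var(S_1) + (-1)²·Var(S_2) + 2·(-4)·(-1)·Cov(S_1,S_2)
= 16·12.96 + 1·4.84 + 8·6.336 = 262.888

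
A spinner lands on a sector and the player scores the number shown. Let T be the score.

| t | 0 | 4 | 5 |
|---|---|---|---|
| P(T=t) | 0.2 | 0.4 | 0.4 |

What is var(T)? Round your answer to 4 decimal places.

3.4400

E[T] = (0)(0.2) + (4)(0.4) + (5)(0.4) = 3.6
E[T²] = (0)²(0.2) + (4)²(0.4) + (5)²(0.4) = 16.4
var(T) = E[T²] − (E[T])² = 16.4 − (3.6)² = 3.44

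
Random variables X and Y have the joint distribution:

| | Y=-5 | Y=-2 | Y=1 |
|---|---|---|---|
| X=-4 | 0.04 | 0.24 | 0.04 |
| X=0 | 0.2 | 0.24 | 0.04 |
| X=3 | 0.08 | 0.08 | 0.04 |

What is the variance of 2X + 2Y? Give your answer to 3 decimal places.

34.086

E[X] = -0.68,  E[Y] = -2.6,  E[XY] = 1
var(X) = 6.92 − (-0.68)² = 6.4576;  var(Y) = 10.36 − (-2.6)² = 3.6
Cov(X,Y) = 1 − (-0.68)(-2.6) = -0.768
var(2X + 2Y) = (2)²·6.4576 + (2)²·3.6 + 2·(2)·(2)·-0.768 = 34.0864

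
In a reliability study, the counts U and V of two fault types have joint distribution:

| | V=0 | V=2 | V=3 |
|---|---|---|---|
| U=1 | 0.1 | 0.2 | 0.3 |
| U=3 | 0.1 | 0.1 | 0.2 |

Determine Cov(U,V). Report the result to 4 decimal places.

-0.0800

E[U] = 1.8,  E[V] = 2.1
E[UV] = 3.7
Cov(U,V) = E[UV] − E[U]E[V] = 3.7 − (1.8)(2.1) = -0.08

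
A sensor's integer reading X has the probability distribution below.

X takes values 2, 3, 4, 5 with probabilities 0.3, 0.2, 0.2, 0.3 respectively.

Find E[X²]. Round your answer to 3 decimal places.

13.700

E[X²] = (2)²(0.3) + (3)²(0.2) + (4)²(0.2) + (5)²(0.3) = 13.7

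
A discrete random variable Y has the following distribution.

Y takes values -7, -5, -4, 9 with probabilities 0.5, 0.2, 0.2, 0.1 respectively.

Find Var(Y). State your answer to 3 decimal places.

21.440

E[Y] = (-7)(0.5) + (-5)(0.2) + (-4)(0.2) + (9)(0.1) = -4.4
E[Y²] = (-7)²(0.5) + (-5)²(0.2) + (-4)²(0.2) + (9)²(0.1) = 40.8
Var(Y) = E[Y²] − (E[Y])² = 40.8 − (-4.4)² = 21.44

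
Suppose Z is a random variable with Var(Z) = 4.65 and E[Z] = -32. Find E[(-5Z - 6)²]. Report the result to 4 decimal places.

E[-5Z - 6] = -5·-32 − 6 = 154
Var(-5Z - 6) = (-5)²·4.65 = 116.25
E[(-5Z - 6)²] = Var((-5Z - 6)) + (E[(-5Z - 6)])² = 116.25 + (154)² = 23832.25

23832.2500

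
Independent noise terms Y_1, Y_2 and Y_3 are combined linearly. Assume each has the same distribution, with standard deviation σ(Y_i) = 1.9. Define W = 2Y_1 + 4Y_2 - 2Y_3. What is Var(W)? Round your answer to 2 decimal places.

Var(Y_i) = (1.9)² = 3.61
By independence, Var(W) = (2)²Var(Y_1) + (4)²Var(Y_2) + (-2)²Var(Y_3)
= (2)²·3.61 + (4)²·3.61 + (-2)²·3.61 = 86.64

86.64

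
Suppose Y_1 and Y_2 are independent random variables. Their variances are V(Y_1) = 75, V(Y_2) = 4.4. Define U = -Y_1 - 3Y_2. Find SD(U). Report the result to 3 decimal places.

10.705

By independence, V(U) = (-1)²V(Y_1) + (-3)²V(Y_2)
= (-1)²·75 + (-3)²·4.4 = 114.6
SD(U) = √114.6 ≈ 10.705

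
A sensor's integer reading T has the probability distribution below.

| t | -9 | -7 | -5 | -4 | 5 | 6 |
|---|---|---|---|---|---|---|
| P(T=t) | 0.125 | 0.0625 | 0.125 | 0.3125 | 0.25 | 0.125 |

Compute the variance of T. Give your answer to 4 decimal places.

E[T] = (-9)(0.125) + (-7)(0.0625) + (-5)(0.125) + (-4)(0.3125) + (5)(0.25) + (6)(0.125) = -1.4375
E[T²] = (-9)²(0.125) + (-7)²(0.0625) + (-5)²(0.125) + (-4)²(0.3125) + (5)²(0.25) + (6)²(0.125) = 32.0625
var(T) = E[T²] − (E[T])² = 32.0625 − (-1.4375)² = 29.99609375

29.9961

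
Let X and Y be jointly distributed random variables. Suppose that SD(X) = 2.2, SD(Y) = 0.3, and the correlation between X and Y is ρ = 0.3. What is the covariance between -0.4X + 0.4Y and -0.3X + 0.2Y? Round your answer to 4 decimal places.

Var(X) = (2.2)² = 4.84;  Var(Y) = (0.3)² = 0.09
cov(X,Y) = ρ·SD(X)·SD(Y) = 0.3·2.2·0.3 = 0.198
cov(-0.4X + 0.4Y, -0.3X + 0.2Y) = (-0.4)(-0.3)Var(X) + (0.4)(0.2)Var(Y) + [(-0.4)(0.2) + (0.4)(-0.3)]cov(X,Y)
= 0.12·4.84 + 0.08·0.09 + -0.2·0.198 = 0.5484

0.5484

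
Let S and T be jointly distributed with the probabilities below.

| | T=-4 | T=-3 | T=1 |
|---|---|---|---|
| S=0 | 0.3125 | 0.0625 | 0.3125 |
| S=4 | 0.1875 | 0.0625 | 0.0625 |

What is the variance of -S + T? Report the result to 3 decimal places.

10.938

E[S] = 1.25,  E[T] = -2,  E[ST] = -3.5
Var(S) = 5 − (1.25)² = 3.4375;  Var(T) = 9.5 − (-2)² = 5.5
cov(S,T) = -3.5 − (1.25)(-2) = -1
Var(-S + T) = (-1)²·3.4375 + (1)²·5.5 + 2·(-1)·(1)·-1 = 10.9375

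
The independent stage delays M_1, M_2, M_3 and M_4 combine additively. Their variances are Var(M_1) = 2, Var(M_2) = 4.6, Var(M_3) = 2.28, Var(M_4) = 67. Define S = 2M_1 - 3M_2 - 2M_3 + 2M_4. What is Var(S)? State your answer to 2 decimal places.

By independence, Var(S) = (2)²Var(M_1) + (-3)²Var(M_2) + (-2)²Var(M_3) + (2)²Var(M_4)
= (2)²·2 + (-3)²·4.6 + (-2)²·2.28 + (2)²·67 = 326.52

326.52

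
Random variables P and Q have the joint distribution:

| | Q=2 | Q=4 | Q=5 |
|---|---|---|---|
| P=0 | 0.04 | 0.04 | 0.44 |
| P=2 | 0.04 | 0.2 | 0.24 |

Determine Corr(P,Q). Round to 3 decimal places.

-0.210

E[P] = 0.96,  E[Q] = 4.52
E[PQ] = 4.16
Cov(P,Q) = E[PQ] − E[P]E[Q] = 4.16 − (0.96)(4.52) = -0.1792
V(P) = 0.9984,  V(Q) = 0.7296
ρ = -0.1792 / √(0.9984·0.7296) ≈ -0.210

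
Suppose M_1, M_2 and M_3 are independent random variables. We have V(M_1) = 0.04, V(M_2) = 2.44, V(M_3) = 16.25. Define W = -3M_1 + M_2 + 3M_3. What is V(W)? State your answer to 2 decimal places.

149.05

By independence, V(W) = (-3)²V(M_1) + (1)²V(M_2) + (3)²V(M_3)
= (-3)²·0.04 + (1)²·2.44 + (3)²·16.25 = 149.05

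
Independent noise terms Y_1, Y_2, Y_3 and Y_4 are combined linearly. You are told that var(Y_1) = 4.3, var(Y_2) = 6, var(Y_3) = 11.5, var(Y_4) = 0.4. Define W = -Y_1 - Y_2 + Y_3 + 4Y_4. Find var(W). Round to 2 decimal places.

28.20

By independence, var(W) = (-1)²var(Y_1) + (-1)²var(Y_2) + (1)²var(Y_3) + (4)²var(Y_4)
= (-1)²·4.3 + (-1)²·6 + (1)²·11.5 + (4)²·0.4 = 28.2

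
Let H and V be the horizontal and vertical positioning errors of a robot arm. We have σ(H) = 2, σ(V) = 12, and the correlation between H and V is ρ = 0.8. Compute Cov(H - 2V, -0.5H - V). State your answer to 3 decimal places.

286.000

var(H) = (2)² = 4;  var(V) = (12)² = 144
Cov(H,V) = ρ·σ(H)·σ(V) = 0.8·2·12 = 19.2
Cov(H - 2V, -0.5H - V) = (1)(-0.5)var(H) + (-2)(-1)var(V) + [(1)(-1) + (-2)(-0.5)]Cov(H,V)
= -0.5·4 + 2·144 + 0·19.2 = 286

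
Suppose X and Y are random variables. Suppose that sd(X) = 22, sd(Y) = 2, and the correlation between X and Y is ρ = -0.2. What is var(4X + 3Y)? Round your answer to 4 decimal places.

7568.8000

var(X) = (22)² = 484;  var(Y) = (2)² = 4
Cov(X,Y) = ρ·sd(X)·sd(Y) = -0.2·22·2 = -8.8
var(4X + 3Y) = (4)²·var(X) + (3)²·var(Y) + 2·(4)·(3)·Cov(X,Y)
= 16·484 + 9·4 + 24·-8.8 = 7568.8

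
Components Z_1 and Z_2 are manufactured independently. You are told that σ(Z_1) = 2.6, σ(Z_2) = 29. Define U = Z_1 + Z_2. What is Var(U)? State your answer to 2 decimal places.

Var(Z_1) = 6.76, Var(Z_2) = 841
By independence, Var(U) = (1)²Var(Z_1) + (1)²Var(Z_2)
= (1)²·6.76 + (1)²·841 = 847.76

847.76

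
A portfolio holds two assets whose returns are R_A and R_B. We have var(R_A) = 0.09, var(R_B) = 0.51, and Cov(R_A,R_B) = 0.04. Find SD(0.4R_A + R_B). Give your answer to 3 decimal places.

0.746

var(0.4R_A + R_B) = (0.4)²·var(R_A) + (1)²·var(R_B) + 2·(0.4)·(1)·Cov(R_A,R_B)
= 0.16·0.09 + 1·0.51 + 0.8·0.04 = 0.5564
SD(0.4R_A + R_B) = √0.5564 ≈ 0.746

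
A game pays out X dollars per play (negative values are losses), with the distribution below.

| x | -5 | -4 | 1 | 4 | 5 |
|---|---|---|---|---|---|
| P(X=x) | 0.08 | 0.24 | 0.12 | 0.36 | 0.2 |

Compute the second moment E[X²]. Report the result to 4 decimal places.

E[X²] = (-5)²(0.08) + (-4)²(0.24) + (1)²(0.12) + (4)²(0.36) + (5)²(0.2) = 16.72

16.7200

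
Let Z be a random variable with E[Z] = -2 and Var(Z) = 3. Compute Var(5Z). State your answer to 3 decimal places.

Var(5Z) = (5)²·Var(Z) = 25·3 = 75

75.000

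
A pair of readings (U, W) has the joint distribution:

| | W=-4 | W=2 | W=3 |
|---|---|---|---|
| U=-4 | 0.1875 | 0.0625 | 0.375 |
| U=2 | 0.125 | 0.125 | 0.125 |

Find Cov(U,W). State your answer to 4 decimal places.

-0.6563

E[U] = -1.75,  E[W] = 0.625
E[UW] = -1.75
Cov(U,W) = E[UW] − E[U]E[W] = -1.75 − (-1.75)(0.625) = -0.65625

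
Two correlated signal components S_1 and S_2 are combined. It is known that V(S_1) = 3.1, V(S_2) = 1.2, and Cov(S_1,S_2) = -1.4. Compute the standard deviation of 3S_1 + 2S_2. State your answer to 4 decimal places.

V(3S_1 + 2S_2) = (3)²·V(S_1) + (2)²·V(S_2) + 2·(3)·(2)·Cov(S_1,S_2)
= 9·3.1 + 4·1.2 + 12·-1.4 = 15.9
SD(3S_1 + 2S_2) = √15.9 ≈ 3.9875

3.9875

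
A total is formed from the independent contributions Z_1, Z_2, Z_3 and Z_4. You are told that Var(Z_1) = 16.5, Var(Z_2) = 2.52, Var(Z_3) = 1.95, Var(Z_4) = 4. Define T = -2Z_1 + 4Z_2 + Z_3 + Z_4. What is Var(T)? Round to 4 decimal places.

112.2700

By independence, Var(T) = (-2)²Var(Z_1) + (4)²Var(Z_2) + (1)²Var(Z_3) + (1)²Var(Z_4)
= (-2)²·16.5 + (4)²·2.52 + (1)²·1.95 + (1)²·4 = 112.27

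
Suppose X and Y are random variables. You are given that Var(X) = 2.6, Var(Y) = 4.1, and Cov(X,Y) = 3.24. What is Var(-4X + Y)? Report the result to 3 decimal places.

19.780

Var(-4X + Y) = (-4)²·Var(X) + (1)²·Var(Y) + 2·(-4)·(1)·Cov(X,Y)
= 16·2.6 + 1·4.1 + -8·3.24 = 19.78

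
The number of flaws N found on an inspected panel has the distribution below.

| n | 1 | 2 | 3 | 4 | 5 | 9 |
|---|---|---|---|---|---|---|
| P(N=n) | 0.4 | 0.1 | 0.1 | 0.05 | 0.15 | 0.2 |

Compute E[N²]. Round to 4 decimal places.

E[N²] = (1)²(0.4) + (2)²(0.1) + (3)²(0.1) + (4)²(0.05) + (5)²(0.15) + (9)²(0.2) = 22.45

22.4500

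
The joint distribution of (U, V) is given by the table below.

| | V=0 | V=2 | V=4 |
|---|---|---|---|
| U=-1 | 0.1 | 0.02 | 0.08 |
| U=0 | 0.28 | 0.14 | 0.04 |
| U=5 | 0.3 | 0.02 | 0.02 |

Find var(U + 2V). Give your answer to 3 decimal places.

10.344

E[U] = 1.5,  E[V] = 0.92,  E[UV] = 0.24
var(U) = 8.7 − (1.5)² = 6.45;  var(V) = 2.96 − (0.92)² = 2.1136
Cov(U,V) = 0.24 − (1.5)(0.92) = -1.14
var(U + 2V) = (1)²·6.45 + (2)²·2.1136 + 2·(1)·(2)·-1.14 = 10.3444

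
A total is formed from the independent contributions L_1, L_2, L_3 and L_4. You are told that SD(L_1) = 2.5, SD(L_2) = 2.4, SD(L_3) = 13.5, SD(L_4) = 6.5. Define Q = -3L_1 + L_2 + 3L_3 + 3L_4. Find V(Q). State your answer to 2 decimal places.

V(L_1) = 6.25, V(L_2) = 5.76, V(L_3) = 182.25, V(L_4) = 42.25
By independence, V(Q) = (-3)²V(L_1) + (1)²V(L_2) + (3)²V(L_3) + (3)²V(L_4)
= (-3)²·6.25 + (1)²·5.76 + (3)²·182.25 + (3)²·42.25 = 2082.51

2082.51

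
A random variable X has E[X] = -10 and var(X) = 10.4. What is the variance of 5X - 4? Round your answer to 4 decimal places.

var(5X - 4) = (5)²·var(X) = 25·10.4 = 260

260.0000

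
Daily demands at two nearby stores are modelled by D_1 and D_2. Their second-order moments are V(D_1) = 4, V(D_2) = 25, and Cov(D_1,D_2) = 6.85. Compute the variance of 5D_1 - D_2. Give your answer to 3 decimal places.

V(5D_1 - D_2) = (5)²·V(D_1) + (-1)²·V(D_2) + 2·(5)·(-1)·Cov(D_1,D_2)
= 25·4 + 1·25 + -10·6.85 = 56.5

56.500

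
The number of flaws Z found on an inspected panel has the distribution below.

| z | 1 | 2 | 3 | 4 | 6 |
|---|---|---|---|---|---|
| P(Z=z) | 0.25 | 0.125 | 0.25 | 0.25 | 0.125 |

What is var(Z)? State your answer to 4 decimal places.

E[Z] = (1)(0.25) + (2)(0.125) + (3)(0.25) + (4)(0.25) + (6)(0.125) = 3
E[Z²] = (1)²(0.25) + (2)²(0.125) + (3)²(0.25) + (4)²(0.25) + (6)²(0.125) = 11.5
var(Z) = E[Z²] − (E[Z])² = 11.5 − (3)² = 2.5

2.5000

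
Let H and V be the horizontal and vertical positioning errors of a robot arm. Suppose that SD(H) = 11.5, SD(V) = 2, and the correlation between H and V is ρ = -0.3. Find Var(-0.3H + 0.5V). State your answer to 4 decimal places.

Var(H) = (11.5)² = 132.25;  Var(V) = (2)² = 4
cov(H,V) = ρ·SD(H)·SD(V) = -0.3·11.5·2 = -6.9
Var(-0.3H + 0.5V) = (-0.3)²·Var(H) + (0.5)²·Var(V) + 2·(-0.3)·(0.5)·cov(H,V)
= 0.09·132.25 + 0.25·4 + -0.3·-6.9 = 14.9725

14.9725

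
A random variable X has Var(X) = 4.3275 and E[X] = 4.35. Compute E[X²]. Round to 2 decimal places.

E[X²] = Var(X) + (E[X])² = 4.3275 + (4.35)² = 23.25

23.25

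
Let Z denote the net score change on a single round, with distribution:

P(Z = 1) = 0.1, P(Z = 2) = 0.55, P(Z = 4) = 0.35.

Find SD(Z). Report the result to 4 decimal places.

E[Z] = (1)(0.1) + (2)(0.55) + (4)(0.35) = 2.6
E[Z²] = (1)²(0.1) + (2)²(0.55) + (4)²(0.35) = 7.9
var(Z) = E[Z²] − (E[Z])² = 7.9 − (2.6)² = 1.14
SD(Z) = √1.14 ≈ 1.0677

1.0677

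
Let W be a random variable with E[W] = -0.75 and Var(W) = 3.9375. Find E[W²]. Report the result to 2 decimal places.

4.50

E[W²] = Var(W) + (E[W])² = 3.9375 + (-0.75)² = 4.5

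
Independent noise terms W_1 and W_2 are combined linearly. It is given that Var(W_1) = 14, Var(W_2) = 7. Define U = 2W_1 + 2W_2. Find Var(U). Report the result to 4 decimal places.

84.0000

By independence, Var(U) = (2)²Var(W_1) + (2)²Var(W_2)
= (2)²·14 + (2)²·7 = 84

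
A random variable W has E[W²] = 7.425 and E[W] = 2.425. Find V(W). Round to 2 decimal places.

V(W) = 7.425 − (2.425)² = 1.544375

1.54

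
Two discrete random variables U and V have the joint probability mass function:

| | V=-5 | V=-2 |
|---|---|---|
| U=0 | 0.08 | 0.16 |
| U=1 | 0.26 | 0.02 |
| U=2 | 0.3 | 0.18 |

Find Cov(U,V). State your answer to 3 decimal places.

-0.199

E[U] = 1.24,  E[V] = -3.92
E[UV] = -5.06
Cov(U,V) = E[UV] − E[U]E[V] = -5.06 − (1.24)(-3.92) = -0.1992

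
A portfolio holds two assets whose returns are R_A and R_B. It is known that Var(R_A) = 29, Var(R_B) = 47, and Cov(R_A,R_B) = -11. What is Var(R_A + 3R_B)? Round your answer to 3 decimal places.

Var(R_A + 3R_B) = (1)²·Var(R_A) + (3)²·Var(R_B) + 2·(1)·(3)·Cov(R_A,R_B)
= 1·29 + 9·47 + 6·-11 = 386

386.000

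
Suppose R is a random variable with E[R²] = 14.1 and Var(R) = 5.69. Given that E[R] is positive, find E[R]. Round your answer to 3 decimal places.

2.900

(E[R])² = E[R²] − Var(R) = 14.1 − 5.69 = 8.41
E[R] = √8.41 = 2.9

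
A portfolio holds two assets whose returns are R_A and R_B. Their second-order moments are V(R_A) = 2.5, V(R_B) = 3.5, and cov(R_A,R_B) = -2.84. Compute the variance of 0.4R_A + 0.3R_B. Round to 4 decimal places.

0.0334

V(0.4R_A + 0.3R_B) = (0.4)²·V(R_A) + (0.3)²·V(R_B) + 2·(0.4)·(0.3)·cov(R_A,R_B)
= 0.16·2.5 + 0.09·3.5 + 0.24·-2.84 = 0.0334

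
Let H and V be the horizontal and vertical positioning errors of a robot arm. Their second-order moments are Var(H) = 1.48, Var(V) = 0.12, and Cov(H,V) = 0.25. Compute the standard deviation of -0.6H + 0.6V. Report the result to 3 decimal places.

Var(-0.6H + 0.6V) = (-0.6)²·Var(H) + (0.6)²·Var(V) + 2·(-0.6)·(0.6)·Cov(H,V)
= 0.36·1.48 + 0.36·0.12 + -0.72·0.25 = 0.396
SD(-0.6H + 0.6V) = √0.396 ≈ 0.629

0.629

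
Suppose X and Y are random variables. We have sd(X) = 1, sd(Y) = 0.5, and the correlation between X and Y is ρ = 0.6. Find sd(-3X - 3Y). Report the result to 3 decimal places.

4.080

var(X) = (1)² = 1;  var(Y) = (0.5)² = 0.25
Cov(X,Y) = ρ·sd(X)·sd(Y) = 0.6·1·0.5 = 0.3
var(-3X - 3Y) = (-3)²·var(X) + (-3)²·var(Y) + 2·(-3)·(-3)·Cov(X,Y)
= 9·1 + 9·0.25 + 18·0.3 = 16.65
sd(-3X - 3Y) = √16.65 ≈ 4.080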